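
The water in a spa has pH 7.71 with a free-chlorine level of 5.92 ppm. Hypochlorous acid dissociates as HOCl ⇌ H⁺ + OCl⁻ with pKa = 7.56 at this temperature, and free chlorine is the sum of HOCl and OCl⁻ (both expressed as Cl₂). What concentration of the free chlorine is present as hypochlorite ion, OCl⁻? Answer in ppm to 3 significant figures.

[OCl⁻]/[HOCl] = 10^(pH − pKa) = 10^(7.71 − 7.56) = 10^0.15 = 1.413.
Fraction as HOCl = 1 / (1 + 1.413) = 0.4145.
OCl⁻ = (1 − 0.4145) × 5.92 ppm = 3.466 ppm.

3.47 ppm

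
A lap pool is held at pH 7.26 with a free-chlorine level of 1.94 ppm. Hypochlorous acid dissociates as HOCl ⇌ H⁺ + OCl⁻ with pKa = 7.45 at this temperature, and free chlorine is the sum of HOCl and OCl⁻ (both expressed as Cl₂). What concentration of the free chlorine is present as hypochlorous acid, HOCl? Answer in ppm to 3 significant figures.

[OCl⁻]/[HOCl] = 10^(pH − pKa) = 10^(7.26 − 7.45) = 10^-0.19 = 0.6457.
Fraction as HOCl = 1 / (1 + 0.6457) = 0.6077.
HOCl = 0.6077 × 1.94 ppm = 1.179 ppm.

1.18 ppm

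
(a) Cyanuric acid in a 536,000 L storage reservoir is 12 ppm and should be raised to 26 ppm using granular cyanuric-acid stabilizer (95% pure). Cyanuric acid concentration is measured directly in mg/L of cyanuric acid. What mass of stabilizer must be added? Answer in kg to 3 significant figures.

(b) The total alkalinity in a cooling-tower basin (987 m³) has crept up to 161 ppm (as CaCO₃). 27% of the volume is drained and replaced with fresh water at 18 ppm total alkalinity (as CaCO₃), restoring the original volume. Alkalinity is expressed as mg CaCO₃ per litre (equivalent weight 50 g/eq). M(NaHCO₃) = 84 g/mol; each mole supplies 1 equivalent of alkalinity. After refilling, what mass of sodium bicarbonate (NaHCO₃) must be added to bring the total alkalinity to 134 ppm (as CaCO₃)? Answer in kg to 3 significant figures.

(a) CYA to add: (26 − 12) = 14 mg/L × 536,000 L = 7504 g cyanuric acid.
(a) At 95% purity: 7504 / 0.95 = 7899 g product.

(b) Volume: 987 m³ = 987,000 L.
(b) After draining 27% and refilling: 161 × 0.73 + 18 × 0.27 = 122.39 ppm.
(b) Deficit to target: 134 − 122.39 = 11.61 mg/L.
(b) As CaCO₃: 11.61 mg/L × 987,000 L = 11,460 g; ÷ 50 g/eq ÷ 1 = 229.2 mol NaHCO₃.
(b) Mass: 229.2 × 84 = 19,250 g.

(a) 7.90 kg; (b) 19.3 kg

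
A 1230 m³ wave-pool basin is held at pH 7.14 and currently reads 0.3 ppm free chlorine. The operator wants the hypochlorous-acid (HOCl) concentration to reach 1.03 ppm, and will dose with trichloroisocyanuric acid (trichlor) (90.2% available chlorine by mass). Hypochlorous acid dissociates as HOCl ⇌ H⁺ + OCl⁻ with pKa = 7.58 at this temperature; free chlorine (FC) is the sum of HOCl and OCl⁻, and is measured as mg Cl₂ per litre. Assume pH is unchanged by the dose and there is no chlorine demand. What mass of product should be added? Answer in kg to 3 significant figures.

1.51 kg

Volume: 1230 m³ = 1,230,000 L.
[OCl⁻]/[HOCl] = 10^(pH − pKa) = 10^(7.14 − 7.58) = 0.3631; fraction as HOCl = 1/(1 + 0.3631) = 0.7336.
Free chlorine required for 1.03 ppm HOCl: 1.03 / 0.7336 = 1.404 ppm.
FC to add: 1.404 − 0.3 = 1.104 mg/L as Cl₂.
Cl₂ equivalent: 1.104 mg/L × 1,230,000 L = 1358 g.
Product at 90.2% available Cl: 1358 / 0.902 = 1505 g.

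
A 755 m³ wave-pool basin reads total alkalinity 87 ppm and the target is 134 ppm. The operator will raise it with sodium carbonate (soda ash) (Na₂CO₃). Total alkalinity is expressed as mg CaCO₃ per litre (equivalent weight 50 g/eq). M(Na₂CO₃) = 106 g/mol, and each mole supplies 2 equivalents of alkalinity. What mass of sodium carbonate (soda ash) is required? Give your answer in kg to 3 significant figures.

Volume: 755 m³ = 755,000 L.
Alkalinity to add: (134 − 87) = 47 mg/L as CaCO₃ × 755,000 L = 35,480 g as CaCO₃.
Equivalents: 35,480 g ÷ 50 g/eq = 709.7 eq.
Each mole of Na₂CO₃ supplies 2 eq, so 709.7 / 2 = 354.9 mol.
Mass: 354.9 mol × 106 g/mol = 37,610 g.

37.6 kg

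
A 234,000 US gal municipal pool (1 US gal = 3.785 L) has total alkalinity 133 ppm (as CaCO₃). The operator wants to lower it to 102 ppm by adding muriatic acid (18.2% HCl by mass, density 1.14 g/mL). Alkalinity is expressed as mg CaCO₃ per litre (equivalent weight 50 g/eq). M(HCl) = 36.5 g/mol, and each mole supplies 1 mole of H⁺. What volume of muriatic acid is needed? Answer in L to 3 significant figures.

Volume: 234,000 US gal × 3.785 L/gal = 885,690 L.
Alkalinity to neutralize: (133 − 102) = 31 mg/L as CaCO₃ × 885,690 L = 27,460 g as CaCO₃.
Equivalents of H⁺ required: 27,460 ÷ 50 g/eq = 549.1 eq = 549.1 mol HCl.
Mass of HCl: 549.1 × 36.5 = 20,040 g.
Mass of 18.2% solution: 20,040 / 0.182 = 110,100 g.
Volume: 110,100 g ÷ 1.14 g/mL = 96,600 mL.

96.6 L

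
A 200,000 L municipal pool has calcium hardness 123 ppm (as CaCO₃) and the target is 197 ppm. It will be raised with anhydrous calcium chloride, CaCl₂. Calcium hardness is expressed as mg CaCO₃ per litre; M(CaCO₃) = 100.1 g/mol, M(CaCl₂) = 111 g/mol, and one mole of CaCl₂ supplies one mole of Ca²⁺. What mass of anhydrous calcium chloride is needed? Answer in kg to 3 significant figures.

16.4 kg

Hardness to add: (197 − 123) = 74 mg/L as CaCO₃ × 200,000 L = 14,800 g as CaCO₃.
Moles of Ca²⁺ (1 mol Ca²⁺ ≡ 1 mol CaCO₃): 14,800 / 100.1 g/mol = 147.9 mol.
Mass of CaCl₂: 147.9 × 111 = 16,410 g.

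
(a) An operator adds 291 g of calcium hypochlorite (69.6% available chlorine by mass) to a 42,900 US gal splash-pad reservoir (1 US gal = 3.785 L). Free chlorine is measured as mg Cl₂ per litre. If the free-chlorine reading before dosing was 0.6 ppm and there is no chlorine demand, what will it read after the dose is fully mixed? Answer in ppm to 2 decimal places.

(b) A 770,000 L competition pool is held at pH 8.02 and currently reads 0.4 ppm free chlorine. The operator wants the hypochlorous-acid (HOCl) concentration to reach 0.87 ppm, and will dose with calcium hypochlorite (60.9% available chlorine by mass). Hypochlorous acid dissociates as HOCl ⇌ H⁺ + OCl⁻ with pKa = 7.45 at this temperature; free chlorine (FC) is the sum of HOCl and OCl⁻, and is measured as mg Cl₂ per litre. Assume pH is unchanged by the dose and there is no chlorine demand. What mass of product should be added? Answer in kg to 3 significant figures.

(a) Volume: 42,900 US gal × 3.785 L/gal = 162,376 L.
(a) Available chlorine delivered: 291 g × 0.696 = 202.5 g as Cl₂.
(a) Concentration rise: 202.5 g / 162,376 L = 1.247 mg/L = 1.25 ppm.
(a) Final FC: 0.6 + 1.25 = 1.85 ppm.

(b) [OCl⁻]/[HOCl] = 10^(pH − pKa) = 10^(8.02 − 7.45) = 3.715; fraction as HOCl = 1/(1 + 3.715) = 0.2121.
(b) Free chlorine required for 0.87 ppm HOCl: 0.87 / 0.2121 = 4.102 ppm.
(b) FC to add: 4.102 − 0.4 = 3.702 mg/L as Cl₂.
(b) Cl₂ equivalent: 3.702 mg/L × 770,000 L = 2851 g.
(b) Product at 60.9% available Cl: 2851 / 0.609 = 4681 g.

(a) 1.85 ppm; (b) 4.68 kg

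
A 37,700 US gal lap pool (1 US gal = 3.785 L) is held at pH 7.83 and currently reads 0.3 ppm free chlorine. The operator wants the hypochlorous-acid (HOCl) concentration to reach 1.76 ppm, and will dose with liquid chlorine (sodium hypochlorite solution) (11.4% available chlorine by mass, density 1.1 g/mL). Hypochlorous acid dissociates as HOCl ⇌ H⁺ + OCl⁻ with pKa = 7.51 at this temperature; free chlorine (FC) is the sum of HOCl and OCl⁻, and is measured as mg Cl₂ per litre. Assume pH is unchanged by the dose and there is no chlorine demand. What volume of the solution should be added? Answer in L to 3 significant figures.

5.85 L

Volume: 37,700 US gal × 3.785 L/gal = 142,694 L.
[OCl⁻]/[HOCl] = 10^(pH − pKa) = 10^(7.83 − 7.51) = 2.089; fraction as HOCl = 1/(1 + 2.089) = 0.3237.
Free chlorine required for 1.76 ppm HOCl: 1.76 / 0.3237 = 5.437 ppm.
FC to add: 5.437 − 0.3 = 5.137 mg/L as Cl₂.
Cl₂ equivalent: 5.137 mg/L × 142,694 L = 733 g.
Product at 11.4% available Cl: 733 / 0.114 = 6430 g.
Volume: 6430 g ÷ 1.1 g/mL = 5846 mL.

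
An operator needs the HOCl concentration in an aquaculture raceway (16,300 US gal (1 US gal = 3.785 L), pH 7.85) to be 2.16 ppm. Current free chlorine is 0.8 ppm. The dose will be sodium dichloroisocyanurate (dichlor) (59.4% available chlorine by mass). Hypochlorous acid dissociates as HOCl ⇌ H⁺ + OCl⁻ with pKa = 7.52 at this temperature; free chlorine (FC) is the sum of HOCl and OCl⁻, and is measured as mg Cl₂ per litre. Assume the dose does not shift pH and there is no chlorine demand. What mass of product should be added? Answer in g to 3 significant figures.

Volume: 16,300 US gal × 3.785 L/gal = 61,696 L.
[OCl⁻]/[HOCl] = 10^(pH − pKa) = 10^(7.85 − 7.52) = 2.138; fraction as HOCl = 1/(1 + 2.138) = 0.3187.
Free chlorine required for 2.16 ppm HOCl: 2.16 / 0.3187 = 6.778 ppm.
FC to add: 6.778 − 0.8 = 5.978 mg/L as Cl₂.
Cl₂ equivalent: 5.978 mg/L × 61,696 L = 368.8 g.
Product at 59.4% available Cl: 368.8 / 0.594 = 620.9 g.

621 g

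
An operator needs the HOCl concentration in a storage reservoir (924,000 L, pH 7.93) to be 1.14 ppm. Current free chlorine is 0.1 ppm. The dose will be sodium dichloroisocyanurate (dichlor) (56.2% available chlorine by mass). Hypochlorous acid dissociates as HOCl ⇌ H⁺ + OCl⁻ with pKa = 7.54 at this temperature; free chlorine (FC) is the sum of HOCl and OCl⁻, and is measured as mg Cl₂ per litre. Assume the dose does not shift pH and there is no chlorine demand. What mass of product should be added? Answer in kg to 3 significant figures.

6.31 kg

[OCl⁻]/[HOCl] = 10^(pH − pKa) = 10^(7.93 − 7.54) = 2.455; fraction as HOCl = 1/(1 + 2.455) = 0.2895.
Free chlorine required for 1.14 ppm HOCl: 1.14 / 0.2895 = 3.938 ppm.
FC to add: 3.938 − 0.1 = 3.838 mg/L as Cl₂.
Cl₂ equivalent: 3.838 mg/L × 924,000 L = 3547 g.
Product at 56.2% available Cl: 3547 / 0.562 = 6311 g.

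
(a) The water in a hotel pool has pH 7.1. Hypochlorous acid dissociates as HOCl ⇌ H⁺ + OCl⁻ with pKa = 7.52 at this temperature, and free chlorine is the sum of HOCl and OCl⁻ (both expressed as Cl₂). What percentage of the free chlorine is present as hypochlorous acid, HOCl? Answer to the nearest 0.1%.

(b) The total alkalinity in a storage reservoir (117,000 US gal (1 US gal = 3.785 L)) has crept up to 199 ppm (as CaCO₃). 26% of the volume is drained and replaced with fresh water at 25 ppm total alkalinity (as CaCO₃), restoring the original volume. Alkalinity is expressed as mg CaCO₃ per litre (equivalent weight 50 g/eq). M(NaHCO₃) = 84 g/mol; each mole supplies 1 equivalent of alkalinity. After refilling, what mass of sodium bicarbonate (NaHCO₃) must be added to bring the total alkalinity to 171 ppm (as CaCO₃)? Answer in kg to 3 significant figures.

(a) [OCl⁻]/[HOCl] = 10^(pH − pKa) = 10^(7.1 − 7.52) = 10^-0.42 = 0.3802.
(a) Fraction as HOCl = 1 / (1 + 0.3802) = 0.7245.

(b) Volume: 117,000 US gal × 3.785 L/gal = 442,845 L.
(b) After draining 26% and refilling: 199 × 0.74 + 25 × 0.26 = 153.76 ppm.
(b) Deficit to target: 171 − 153.76 = 17.24 mg/L.
(b) As CaCO₃: 17.24 mg/L × 442,845 L = 7635 g; ÷ 50 g/eq ÷ 1 = 152.7 mol NaHCO₃.
(b) Mass: 152.7 × 84 = 12,830 g.

(a) 72.5%; (b) 12.8 kg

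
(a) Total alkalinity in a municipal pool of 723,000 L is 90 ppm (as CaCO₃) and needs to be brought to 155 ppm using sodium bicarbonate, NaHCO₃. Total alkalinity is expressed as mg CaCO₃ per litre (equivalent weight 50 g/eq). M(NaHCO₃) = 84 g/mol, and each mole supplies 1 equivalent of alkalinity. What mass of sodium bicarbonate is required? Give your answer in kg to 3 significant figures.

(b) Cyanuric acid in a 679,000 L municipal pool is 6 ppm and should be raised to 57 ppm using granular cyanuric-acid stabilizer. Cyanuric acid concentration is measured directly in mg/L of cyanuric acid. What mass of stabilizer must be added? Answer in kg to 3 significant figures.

(a) 79.0 kg; (b) 34.6 kg

(a) Alkalinity to add: (155 − 90) = 65 mg/L as CaCO₃ × 723,000 L = 47,000 g as CaCO₃.
(a) Equivalents: 47,000 g ÷ 50 g/eq = 939.9 eq.
(a) NaHCO₃ supplies 1 eq per mole → 939.9 mol.
(a) Mass: 939.9 mol × 84 g/mol = 78,950 g.

(b) CYA to add: (57 − 6) = 51 mg/L × 679,000 L = 34,630 g cyanuric acid.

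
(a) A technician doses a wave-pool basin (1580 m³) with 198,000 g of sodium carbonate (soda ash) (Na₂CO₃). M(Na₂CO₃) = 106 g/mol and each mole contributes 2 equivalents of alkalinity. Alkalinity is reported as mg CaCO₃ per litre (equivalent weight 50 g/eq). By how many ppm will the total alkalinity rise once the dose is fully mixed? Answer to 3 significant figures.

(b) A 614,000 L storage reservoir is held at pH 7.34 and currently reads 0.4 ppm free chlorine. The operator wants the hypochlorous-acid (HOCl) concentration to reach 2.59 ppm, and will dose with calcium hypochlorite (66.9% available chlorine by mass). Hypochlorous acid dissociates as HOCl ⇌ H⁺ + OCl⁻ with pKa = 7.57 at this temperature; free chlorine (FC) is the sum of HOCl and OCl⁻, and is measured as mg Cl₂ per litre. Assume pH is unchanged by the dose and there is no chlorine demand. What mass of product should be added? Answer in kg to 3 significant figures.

(a) 118 ppm; (b) 3.41 kg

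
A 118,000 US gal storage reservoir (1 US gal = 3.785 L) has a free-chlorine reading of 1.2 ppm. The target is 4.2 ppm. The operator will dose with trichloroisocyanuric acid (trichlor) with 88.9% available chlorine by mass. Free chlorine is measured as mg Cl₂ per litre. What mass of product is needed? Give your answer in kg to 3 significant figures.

1.51 kg

Volume: 118,000 US gal × 3.785 L/gal = 446,630 L.
Chlorine deficit: 4.2 − 1.2 = 3 ppm = 3 mg/L as Cl₂.
Cl₂ equivalent needed: 3 mg/L × 446,630 L = 1,340,000 mg = 1340 g.
Product at 88.9% available chlorine: 1340 / 0.889 = 1507 g.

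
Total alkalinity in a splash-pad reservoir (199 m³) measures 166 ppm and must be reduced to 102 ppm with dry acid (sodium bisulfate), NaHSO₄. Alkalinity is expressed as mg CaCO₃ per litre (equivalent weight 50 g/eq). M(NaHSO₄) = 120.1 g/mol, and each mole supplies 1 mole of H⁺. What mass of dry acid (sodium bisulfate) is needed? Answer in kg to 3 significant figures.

Volume: 199 m³ = 199,000 L.
Alkalinity to neutralize: (166 − 102) = 64 mg/L as CaCO₃ × 199,000 L = 12,740 g as CaCO₃.
Equivalents of H⁺ required: 12,740 ÷ 50 g/eq = 254.7 eq = 254.7 mol NaHSO₄.
Mass of NaHSO₄: 254.7 × 120.1 = 30,590 g.

30.6 kg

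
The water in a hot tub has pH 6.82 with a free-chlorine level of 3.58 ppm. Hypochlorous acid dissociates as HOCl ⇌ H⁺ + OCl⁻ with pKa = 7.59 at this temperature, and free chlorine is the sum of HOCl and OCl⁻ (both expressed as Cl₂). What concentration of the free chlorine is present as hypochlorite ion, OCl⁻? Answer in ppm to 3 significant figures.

[OCl⁻]/[HOCl] = 10^(pH − pKa) = 10^(6.82 − 7.59) = 10^-0.77 = 0.1698.
Fraction as HOCl = 1 / (1 + 0.1698) = 0.8548.
OCl⁻ = (1 − 0.8548) × 3.58 ppm = 0.5197 ppm.

0.520 ppm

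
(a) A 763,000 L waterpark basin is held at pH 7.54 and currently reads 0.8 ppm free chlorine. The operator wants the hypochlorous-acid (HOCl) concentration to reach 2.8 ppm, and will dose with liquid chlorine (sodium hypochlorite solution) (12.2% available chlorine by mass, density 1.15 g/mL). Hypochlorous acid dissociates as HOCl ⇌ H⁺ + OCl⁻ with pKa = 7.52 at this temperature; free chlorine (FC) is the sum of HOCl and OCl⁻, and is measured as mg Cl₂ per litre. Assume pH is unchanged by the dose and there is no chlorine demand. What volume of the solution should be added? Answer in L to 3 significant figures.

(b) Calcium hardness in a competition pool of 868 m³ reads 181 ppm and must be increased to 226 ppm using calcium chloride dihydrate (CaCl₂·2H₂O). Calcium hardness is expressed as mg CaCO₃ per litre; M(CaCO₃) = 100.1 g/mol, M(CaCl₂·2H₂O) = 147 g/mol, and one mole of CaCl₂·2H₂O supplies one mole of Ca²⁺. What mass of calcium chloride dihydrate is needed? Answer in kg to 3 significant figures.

(a) 26.8 L; (b) 57.4 kg

(a) [OCl⁻]/[HOCl] = 10^(pH − pKa) = 10^(7.54 − 7.52) = 1.047; fraction as HOCl = 1/(1 + 1.047) = 0.4885.
(a) Free chlorine required for 2.8 ppm HOCl: 2.8 / 0.4885 = 5.732 ppm.
(a) FC to add: 5.732 − 0.8 = 4.932 mg/L as Cl₂.
(a) Cl₂ equivalent: 4.932 mg/L × 763,000 L = 3763 g.
(a) Product at 12.2% available Cl: 3763 / 0.122 = 30,840 g.
(a) Volume: 30,840 g ÷ 1.15 g/mL = 26,820 mL.

(b) Volume: 868 m³ = 868,000 L.
(b) Hardness to add: (226 − 181) = 45 mg/L as CaCO₃ × 868,000 L = 39,060 g as CaCO₃.
(b) Moles of Ca²⁺ (1 mol Ca²⁺ ≡ 1 mol CaCO₃): 39,060 / 100.1 g/mol = 390.2 mol.
(b) Mass of CaCl₂·2H₂O: 390.2 × 147 = 57,360 g.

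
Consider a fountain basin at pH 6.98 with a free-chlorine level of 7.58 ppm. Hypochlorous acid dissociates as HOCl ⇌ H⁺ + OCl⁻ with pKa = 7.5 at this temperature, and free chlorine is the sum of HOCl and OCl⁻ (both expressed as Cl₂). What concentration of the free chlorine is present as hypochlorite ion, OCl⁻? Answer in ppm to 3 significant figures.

1.76 ppm

[OCl⁻]/[HOCl] = 10^(pH − pKa) = 10^(6.98 − 7.5) = 10^-0.52 = 0.302.
Fraction as HOCl = 1 / (1 + 0.302) = 0.7681.
OCl⁻ = (1 − 0.7681) × 7.58 ppm = 1.758 ppm.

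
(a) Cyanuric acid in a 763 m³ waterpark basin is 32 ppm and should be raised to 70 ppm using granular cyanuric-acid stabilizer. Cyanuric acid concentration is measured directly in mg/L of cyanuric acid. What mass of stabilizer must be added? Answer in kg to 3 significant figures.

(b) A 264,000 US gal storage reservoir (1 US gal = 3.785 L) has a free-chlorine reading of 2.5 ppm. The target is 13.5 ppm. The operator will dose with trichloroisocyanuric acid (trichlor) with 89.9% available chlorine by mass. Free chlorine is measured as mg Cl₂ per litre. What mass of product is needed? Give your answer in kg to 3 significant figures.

(a) 29.0 kg; (b) 12.2 kg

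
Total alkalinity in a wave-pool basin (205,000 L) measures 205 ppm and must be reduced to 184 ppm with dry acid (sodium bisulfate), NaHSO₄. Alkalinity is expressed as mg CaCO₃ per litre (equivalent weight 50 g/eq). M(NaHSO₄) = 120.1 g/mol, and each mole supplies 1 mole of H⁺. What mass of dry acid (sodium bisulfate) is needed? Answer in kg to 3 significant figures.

10.3 kg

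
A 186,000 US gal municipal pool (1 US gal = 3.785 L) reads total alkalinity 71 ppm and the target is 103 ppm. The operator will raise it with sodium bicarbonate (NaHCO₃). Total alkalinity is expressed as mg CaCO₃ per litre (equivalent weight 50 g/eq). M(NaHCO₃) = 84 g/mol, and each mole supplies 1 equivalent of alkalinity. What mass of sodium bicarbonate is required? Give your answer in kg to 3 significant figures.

37.8 kg

Volume: 186,000 US gal × 3.785 L/gal = 704,010 L.
Alkalinity to add: (103 − 71) = 32 mg/L as CaCO₃ × 704,010 L = 22,530 g as CaCO₃.
Equivalents: 22,530 g ÷ 50 g/eq = 450.6 eq.
NaHCO₃ supplies 1 eq per mole → 450.6 mol.
Mass: 450.6 mol × 84 g/mol = 37,850 g.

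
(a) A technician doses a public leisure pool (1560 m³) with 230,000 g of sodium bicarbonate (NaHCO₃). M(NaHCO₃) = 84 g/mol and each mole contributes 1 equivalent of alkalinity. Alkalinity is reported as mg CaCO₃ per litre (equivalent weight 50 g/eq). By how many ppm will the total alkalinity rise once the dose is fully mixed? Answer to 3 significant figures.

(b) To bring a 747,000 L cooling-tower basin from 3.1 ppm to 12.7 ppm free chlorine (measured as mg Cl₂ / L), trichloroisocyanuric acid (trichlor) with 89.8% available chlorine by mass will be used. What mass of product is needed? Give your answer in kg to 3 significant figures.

(a) 87.8 ppm; (b) 7.99 kg

(a) Volume: 1560 m³ = 1,560,000 L.
(a) Moles of NaHCO₃: 230,000 g ÷ 84 g/mol = 2738 mol → 2738 eq of alkalinity.
(a) As CaCO₃: 2738 eq × 50 g/eq = 136,900 g.
(a) Rise: 136,900 g / 1,560,000 L × 1000 = 87.76 mg/L.

(b) Chlorine deficit: 12.7 − 3.1 = 9.6 ppm = 9.6 mg/L as Cl₂.
(b) Cl₂ equivalent needed: 9.6 mg/L × 747,000 L = 7,171,000 mg = 7171 g.
(b) Product at 89.8% available chlorine: 7171 / 0.898 = 7986 g.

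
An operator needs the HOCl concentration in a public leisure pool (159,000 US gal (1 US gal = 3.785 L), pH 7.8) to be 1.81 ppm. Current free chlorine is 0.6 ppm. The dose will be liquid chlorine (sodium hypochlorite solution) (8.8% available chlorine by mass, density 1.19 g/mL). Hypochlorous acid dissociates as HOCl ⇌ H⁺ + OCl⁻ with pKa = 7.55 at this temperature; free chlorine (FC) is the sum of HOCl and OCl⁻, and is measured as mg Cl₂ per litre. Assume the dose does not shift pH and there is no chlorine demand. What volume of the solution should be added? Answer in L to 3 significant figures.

Volume: 159,000 US gal × 3.785 L/gal = 601,815 L.
[OCl⁻]/[HOCl] = 10^(pH − pKa) = 10^(7.8 − 7.55) = 1.778; fraction as HOCl = 1/(1 + 1.778) = 0.3599.
Free chlorine required for 1.81 ppm HOCl: 1.81 / 0.3599 = 5.029 ppm.
FC to add: 5.029 − 0.6 = 4.429 mg/L as Cl₂.
Cl₂ equivalent: 4.429 mg/L × 601,815 L = 2665 g.
Product at 8.8% available Cl: 2665 / 0.088 = 30,290 g.
Volume: 30,290 g ÷ 1.19 g/mL = 25,450 mL.

25.5 L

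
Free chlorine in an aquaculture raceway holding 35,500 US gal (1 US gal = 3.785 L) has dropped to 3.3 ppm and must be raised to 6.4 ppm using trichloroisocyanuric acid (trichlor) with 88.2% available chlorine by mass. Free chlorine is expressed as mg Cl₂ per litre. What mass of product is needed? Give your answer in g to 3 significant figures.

Volume: 35,500 US gal × 3.785 L/gal = 134,368 L.
Chlorine deficit: 6.4 − 3.3 = 3.1 ppm = 3.1 mg/L as Cl₂.
Cl₂ equivalent needed: 3.1 mg/L × 134,368 L = 416,500 mg = 416.5 g.
Product at 88.2% available chlorine: 416.5 / 0.882 = 472.3 g.

472 g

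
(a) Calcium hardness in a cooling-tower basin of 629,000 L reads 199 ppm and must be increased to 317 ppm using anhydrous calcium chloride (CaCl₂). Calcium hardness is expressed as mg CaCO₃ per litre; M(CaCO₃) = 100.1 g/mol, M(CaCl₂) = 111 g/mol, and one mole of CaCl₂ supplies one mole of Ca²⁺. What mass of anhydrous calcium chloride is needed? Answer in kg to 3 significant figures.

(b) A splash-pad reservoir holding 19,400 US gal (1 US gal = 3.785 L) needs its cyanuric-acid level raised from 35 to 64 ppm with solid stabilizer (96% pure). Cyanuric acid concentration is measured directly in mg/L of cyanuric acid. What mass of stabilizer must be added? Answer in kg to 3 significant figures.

(a) Hardness to add: (317 − 199) = 118 mg/L as CaCO₃ × 629,000 L = 74,220 g as CaCO₃.
(a) Moles of Ca²⁺ (1 mol Ca²⁺ ≡ 1 mol CaCO₃): 74,220 / 100.1 g/mol = 741.5 mol.
(a) Mass of CaCl₂: 741.5 × 111 = 82,300 g.

(b) Volume: 19,400 US gal × 3.785 L/gal = 73,429 L.
(b) CYA to add: (64 − 35) = 29 mg/L × 73,429 L = 2129 g cyanuric acid.
(b) At 96% purity: 2129 / 0.96 = 2218 g product.

(a) 82.3 kg; (b) 2.22 kg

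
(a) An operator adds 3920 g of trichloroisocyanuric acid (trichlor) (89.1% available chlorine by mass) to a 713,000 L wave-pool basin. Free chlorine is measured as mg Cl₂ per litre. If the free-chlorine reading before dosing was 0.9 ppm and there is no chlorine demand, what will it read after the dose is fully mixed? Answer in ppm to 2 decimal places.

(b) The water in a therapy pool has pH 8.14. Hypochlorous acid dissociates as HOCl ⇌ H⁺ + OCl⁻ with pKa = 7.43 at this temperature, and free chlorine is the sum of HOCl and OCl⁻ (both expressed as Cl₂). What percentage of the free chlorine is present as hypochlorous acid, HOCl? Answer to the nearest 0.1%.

(a) Available chlorine delivered: 3920 g × 0.891 = 3493 g as Cl₂.
(a) Concentration rise: 3493 g / 713,000 L = 4.899 mg/L = 4.90 ppm.
(a) Final FC: 0.9 + 4.90 = 5.80 ppm.

(b) [OCl⁻]/[HOCl] = 10^(pH − pKa) = 10^(8.14 − 7.43) = 10^0.71 = 5.129.
(b) Fraction as HOCl = 1 / (1 + 5.129) = 0.1632.

(a) 5.80 ppm; (b) 16.3%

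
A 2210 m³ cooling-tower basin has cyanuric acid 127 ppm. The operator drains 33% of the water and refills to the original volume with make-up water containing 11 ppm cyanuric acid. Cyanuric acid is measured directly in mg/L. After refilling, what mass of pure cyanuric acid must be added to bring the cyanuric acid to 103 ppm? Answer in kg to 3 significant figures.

31.6 kg

Volume: 2210 m³ = 2,210,000 L.
After draining 33% and refilling: 127 × 0.67 + 11 × 0.33 = 88.72 ppm.
Deficit to target: 103 − 88.72 = 14.28 mg/L.
Mass: 14.28 mg/L × 2,210,000 L = 31,560 g cyanuric acid.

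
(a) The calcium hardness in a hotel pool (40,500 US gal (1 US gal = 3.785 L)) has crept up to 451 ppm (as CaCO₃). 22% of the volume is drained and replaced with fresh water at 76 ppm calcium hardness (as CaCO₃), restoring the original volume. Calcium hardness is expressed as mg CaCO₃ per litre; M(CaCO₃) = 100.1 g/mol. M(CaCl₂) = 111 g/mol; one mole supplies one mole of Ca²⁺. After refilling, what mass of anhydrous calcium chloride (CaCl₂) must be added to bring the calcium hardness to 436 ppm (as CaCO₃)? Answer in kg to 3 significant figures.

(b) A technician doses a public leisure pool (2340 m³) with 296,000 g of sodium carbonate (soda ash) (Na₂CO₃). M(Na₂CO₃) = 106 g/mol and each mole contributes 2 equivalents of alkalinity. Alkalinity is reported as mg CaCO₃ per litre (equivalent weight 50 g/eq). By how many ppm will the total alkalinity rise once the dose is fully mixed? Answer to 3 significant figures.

(a) Volume: 40,500 US gal × 3.785 L/gal = 153,292 L.
(a) After draining 22% and refilling: 451 × 0.78 + 76 × 0.22 = 368.5 ppm.
(a) Deficit to target: 436 − 368.5 = 67.5 mg/L.
(a) As CaCO₃: 67.5 mg/L × 153,292 L = 10,350 g; ÷ 100.1 = 103.4 mol Ca²⁺.
(a) Mass: 103.4 × 111 = 11,470 g.

(b) Volume: 2340 m³ = 2,340,000 L.
(b) Moles of Na₂CO₃: 296,000 g ÷ 106 g/mol = 2792 mol → 5585 eq of alkalinity.
(b) As CaCO₃: 5585 eq × 50 g/eq = 279,200 g.
(b) Rise: 279,200 g / 2,340,000 L × 1000 = 119.3 mg/L.

(a) 11.5 kg; (b) 119 ppm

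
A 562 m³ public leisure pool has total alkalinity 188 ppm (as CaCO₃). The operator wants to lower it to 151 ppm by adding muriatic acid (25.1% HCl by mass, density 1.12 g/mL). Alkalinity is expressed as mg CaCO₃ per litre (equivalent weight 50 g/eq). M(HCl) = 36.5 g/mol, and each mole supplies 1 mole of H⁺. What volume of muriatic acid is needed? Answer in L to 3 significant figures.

Volume: 562 m³ = 562,000 L.
Alkalinity to neutralize: (188 − 151) = 37 mg/L as CaCO₃ × 562,000 L = 20,790 g as CaCO₃.
Equivalents of H⁺ required: 20,790 ÷ 50 g/eq = 415.9 eq = 415.9 mol HCl.
Mass of HCl: 415.9 × 36.5 = 15,180 g.
Mass of 25.1% solution: 15,180 / 0.251 = 60,480 g.
Volume: 60,480 g ÷ 1.12 g/mL = 54,000 mL.

54.0 L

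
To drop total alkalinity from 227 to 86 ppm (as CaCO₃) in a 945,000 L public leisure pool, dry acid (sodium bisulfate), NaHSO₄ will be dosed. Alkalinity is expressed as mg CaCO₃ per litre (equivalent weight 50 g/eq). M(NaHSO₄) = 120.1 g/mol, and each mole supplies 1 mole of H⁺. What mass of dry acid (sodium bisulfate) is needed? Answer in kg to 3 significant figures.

320 kg

Alkalinity to neutralize: (227 − 86) = 141 mg/L as CaCO₃ × 945,000 L = 133,200 g as CaCO₃.
Equivalents of H⁺ required: 133,200 ÷ 50 g/eq = 2665 eq = 2665 mol NaHSO₄.
Mass of NaHSO₄: 2665 × 120.1 = 320,100 g.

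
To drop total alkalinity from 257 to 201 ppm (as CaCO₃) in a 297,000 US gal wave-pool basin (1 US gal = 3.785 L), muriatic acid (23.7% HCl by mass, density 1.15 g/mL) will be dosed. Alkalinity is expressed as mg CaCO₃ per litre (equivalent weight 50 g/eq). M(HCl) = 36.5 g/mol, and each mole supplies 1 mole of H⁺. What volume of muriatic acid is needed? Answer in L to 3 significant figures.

Volume: 297,000 US gal × 3.785 L/gal = 1,124,145 L.
Alkalinity to neutralize: (257 − 201) = 56 mg/L as CaCO₃ × 1,124,145 L = 62,950 g as CaCO₃.
Equivalents of H⁺ required: 62,950 ÷ 50 g/eq = 1259 eq = 1259 mol HCl.
Mass of HCl: 1259 × 36.5 = 45,960 g.
Mass of 23.7% solution: 45,960 / 0.237 = 193,900 g.
Volume: 193,900 g ÷ 1.15 g/mL = 168,600 mL.

169 L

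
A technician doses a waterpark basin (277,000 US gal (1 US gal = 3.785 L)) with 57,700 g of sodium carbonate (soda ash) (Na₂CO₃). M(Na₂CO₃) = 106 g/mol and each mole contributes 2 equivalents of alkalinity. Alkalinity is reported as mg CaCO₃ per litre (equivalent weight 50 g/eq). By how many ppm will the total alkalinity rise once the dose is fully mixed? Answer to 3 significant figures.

51.9 ppm

Volume: 277,000 US gal × 3.785 L/gal = 1,048,445 L.
Moles of Na₂CO₃: 57,700 g ÷ 106 g/mol = 544.3 mol → 1089 eq of alkalinity.
As CaCO₃: 1089 eq × 50 g/eq = 54,430 g.
Rise: 54,430 g / 1,048,445 L × 1000 = 51.92 mg/L.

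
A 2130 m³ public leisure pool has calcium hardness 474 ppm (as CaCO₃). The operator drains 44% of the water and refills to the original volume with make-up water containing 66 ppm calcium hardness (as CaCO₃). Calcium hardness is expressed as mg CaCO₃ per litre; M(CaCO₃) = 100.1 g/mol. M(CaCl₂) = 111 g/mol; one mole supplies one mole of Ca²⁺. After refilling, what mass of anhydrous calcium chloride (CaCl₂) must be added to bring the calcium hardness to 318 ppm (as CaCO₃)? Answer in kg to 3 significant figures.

Volume: 2130 m³ = 2,130,000 L.
After draining 44% and refilling: 474 × 0.56 + 66 × 0.44 = 294.48 ppm.
Deficit to target: 318 − 294.48 = 23.52 mg/L.
As CaCO₃: 23.52 mg/L × 2,130,000 L = 50,100 g; ÷ 100.1 = 500.5 mol Ca²⁺.
Mass: 500.5 × 111 = 55,550 g.

55.6 kg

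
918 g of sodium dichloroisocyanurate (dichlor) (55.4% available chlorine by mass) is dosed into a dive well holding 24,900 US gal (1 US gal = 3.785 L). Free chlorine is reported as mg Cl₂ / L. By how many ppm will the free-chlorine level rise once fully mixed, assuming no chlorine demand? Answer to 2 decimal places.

Volume: 24,900 US gal × 3.785 L/gal = 94,246 L.
Available chlorine delivered: 918 g × 0.554 = 508.6 g as Cl₂.
Concentration rise: 508.6 g / 94,246 L = 5.396 mg/L = 5.40 ppm.

5.40 ppm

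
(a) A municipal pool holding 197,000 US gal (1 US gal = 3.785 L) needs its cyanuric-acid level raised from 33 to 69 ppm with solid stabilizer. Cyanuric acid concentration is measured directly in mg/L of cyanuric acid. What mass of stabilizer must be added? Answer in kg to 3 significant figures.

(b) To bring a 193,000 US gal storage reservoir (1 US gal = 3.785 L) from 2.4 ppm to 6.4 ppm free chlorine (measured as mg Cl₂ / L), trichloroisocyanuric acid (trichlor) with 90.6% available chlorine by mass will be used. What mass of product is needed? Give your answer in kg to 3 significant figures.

(a) Volume: 197,000 US gal × 3.785 L/gal = 745,645 L.
(a) CYA to add: (69 − 33) = 36 mg/L × 745,645 L = 26,840 g cyanuric acid.

(b) Volume: 193,000 US gal × 3.785 L/gal = 730,505 L.
(b) Chlorine deficit: 6.4 − 2.4 = 4 ppm = 4 mg/L as Cl₂.
(b) Cl₂ equivalent needed: 4 mg/L × 730,505 L = 2,922,000 mg = 2922 g.
(b) Product at 90.6% available chlorine: 2922 / 0.906 = 3225 g.

(a) 26.8 kg; (b) 3.23 kg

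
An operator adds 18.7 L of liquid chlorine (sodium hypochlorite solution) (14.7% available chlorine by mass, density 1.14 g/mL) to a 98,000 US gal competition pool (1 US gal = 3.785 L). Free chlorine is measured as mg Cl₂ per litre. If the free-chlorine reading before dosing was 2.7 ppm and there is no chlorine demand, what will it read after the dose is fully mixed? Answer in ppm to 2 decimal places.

11.15 ppm

Volume: 98,000 US gal × 3.785 L/gal = 370,930 L.
Mass of solution: 18.7 L × 1000 mL/L × 1.14 g/mL = 21,320 g.
Available chlorine delivered: 21,320 g × 0.147 = 3134 g as Cl₂.
Concentration rise: 3134 g / 370,930 L = 8.448 mg/L = 8.45 ppm.
Final FC: 2.7 + 8.45 = 11.15 ppm.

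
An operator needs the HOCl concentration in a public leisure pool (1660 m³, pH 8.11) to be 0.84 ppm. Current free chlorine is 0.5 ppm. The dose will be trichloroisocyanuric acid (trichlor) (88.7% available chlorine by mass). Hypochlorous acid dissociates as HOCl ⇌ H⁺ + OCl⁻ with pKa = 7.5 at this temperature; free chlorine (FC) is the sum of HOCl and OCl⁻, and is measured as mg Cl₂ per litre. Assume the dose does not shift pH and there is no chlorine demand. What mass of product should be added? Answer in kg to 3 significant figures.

7.04 kg

Volume: 1660 m³ = 1,660,000 L.
[OCl⁻]/[HOCl] = 10^(pH − pKa) = 10^(8.11 − 7.5) = 4.074; fraction as HOCl = 1/(1 + 4.074) = 0.1971.
Free chlorine required for 0.84 ppm HOCl: 0.84 / 0.1971 = 4.262 ppm.
FC to add: 4.262 − 0.5 = 3.762 mg/L as Cl₂.
Cl₂ equivalent: 3.762 mg/L × 1,660,000 L = 6245 g.
Product at 88.7% available Cl: 6245 / 0.887 = 7040 g.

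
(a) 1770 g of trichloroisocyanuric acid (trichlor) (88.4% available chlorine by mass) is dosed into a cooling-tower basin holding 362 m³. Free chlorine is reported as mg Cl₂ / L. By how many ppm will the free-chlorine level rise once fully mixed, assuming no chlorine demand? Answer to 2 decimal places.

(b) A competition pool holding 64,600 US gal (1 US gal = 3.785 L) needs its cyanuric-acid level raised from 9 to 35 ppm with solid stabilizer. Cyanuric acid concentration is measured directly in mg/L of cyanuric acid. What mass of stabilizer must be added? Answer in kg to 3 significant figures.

(a) 4.32 ppm; (b) 6.36 kg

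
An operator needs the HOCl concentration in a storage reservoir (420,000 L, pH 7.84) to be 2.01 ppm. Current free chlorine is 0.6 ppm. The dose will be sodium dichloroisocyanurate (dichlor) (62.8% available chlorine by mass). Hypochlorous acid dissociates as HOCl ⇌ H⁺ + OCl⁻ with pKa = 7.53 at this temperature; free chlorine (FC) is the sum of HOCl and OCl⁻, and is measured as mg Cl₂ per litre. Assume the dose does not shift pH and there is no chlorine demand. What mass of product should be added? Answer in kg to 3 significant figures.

[OCl⁻]/[HOCl] = 10^(pH − pKa) = 10^(7.84 − 7.53) = 2.042; fraction as HOCl = 1/(1 + 2.042) = 0.3288.
Free chlorine required for 2.01 ppm HOCl: 2.01 / 0.3288 = 6.114 ppm.
FC to add: 6.114 − 0.6 = 5.514 mg/L as Cl₂.
Cl₂ equivalent: 5.514 mg/L × 420,000 L = 2316 g.
Product at 62.8% available Cl: 2316 / 0.628 = 3688 g.

3.69 kg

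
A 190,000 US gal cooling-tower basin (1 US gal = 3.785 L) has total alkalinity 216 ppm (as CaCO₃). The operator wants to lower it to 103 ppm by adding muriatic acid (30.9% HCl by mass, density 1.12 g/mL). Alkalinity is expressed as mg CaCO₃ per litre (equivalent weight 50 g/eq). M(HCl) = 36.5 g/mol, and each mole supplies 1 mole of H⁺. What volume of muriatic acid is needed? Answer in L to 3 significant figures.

Volume: 190,000 US gal × 3.785 L/gal = 719,150 L.
Alkalinity to neutralize: (216 − 103) = 113 mg/L as CaCO₃ × 719,150 L = 81,260 g as CaCO₃.
Equivalents of H⁺ required: 81,260 ÷ 50 g/eq = 1625 eq = 1625 mol HCl.
Mass of HCl: 1625 × 36.5 = 59,320 g.
Mass of 30.9% solution: 59,320 / 0.309 = 192,000 g.
Volume: 192,000 g ÷ 1.12 g/mL = 171,400 mL.

171 L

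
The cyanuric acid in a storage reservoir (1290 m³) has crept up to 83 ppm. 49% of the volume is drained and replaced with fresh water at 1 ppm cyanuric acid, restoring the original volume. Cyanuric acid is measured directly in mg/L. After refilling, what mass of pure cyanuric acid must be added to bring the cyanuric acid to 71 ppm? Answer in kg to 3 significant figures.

36.4 kg

Volume: 1290 m³ = 1,290,000 L.
After draining 49% and refilling: 83 × 0.51 + 1 × 0.49 = 42.82 ppm.
Deficit to target: 71 − 42.82 = 28.18 mg/L.
Mass: 28.18 mg/L × 1,290,000 L = 36,350 g cyanuric acid.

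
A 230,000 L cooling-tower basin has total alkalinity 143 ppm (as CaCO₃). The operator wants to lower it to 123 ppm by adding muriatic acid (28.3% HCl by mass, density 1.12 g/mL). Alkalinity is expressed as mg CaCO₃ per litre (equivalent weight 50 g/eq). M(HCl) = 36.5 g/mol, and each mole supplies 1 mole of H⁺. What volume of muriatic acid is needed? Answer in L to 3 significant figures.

Alkalinity to neutralize: (143 − 123) = 20 mg/L as CaCO₃ × 230,000 L = 4600 g as CaCO₃.
Equivalents of H⁺ required: 4600 ÷ 50 g/eq = 92 eq = 92 mol HCl.
Mass of HCl: 92 × 36.5 = 3358 g.
Mass of 28.3% solution: 3358 / 0.283 = 11,870 g.
Volume: 11,870 g ÷ 1.12 g/mL = 10,590 mL.

10.6 L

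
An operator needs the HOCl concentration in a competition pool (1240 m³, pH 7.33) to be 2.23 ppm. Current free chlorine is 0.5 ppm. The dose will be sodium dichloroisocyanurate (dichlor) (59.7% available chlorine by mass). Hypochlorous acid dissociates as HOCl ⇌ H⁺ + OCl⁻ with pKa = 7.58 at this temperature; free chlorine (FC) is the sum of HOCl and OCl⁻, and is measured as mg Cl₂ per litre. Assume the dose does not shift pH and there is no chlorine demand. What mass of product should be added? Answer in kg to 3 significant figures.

6.20 kg

Volume: 1240 m³ = 1,240,000 L.
[OCl⁻]/[HOCl] = 10^(pH − pKa) = 10^(7.33 − 7.58) = 0.5623; fraction as HOCl = 1/(1 + 0.5623) = 0.6401.
Free chlorine required for 2.23 ppm HOCl: 2.23 / 0.6401 = 3.484 ppm.
FC to add: 3.484 − 0.5 = 2.984 mg/L as Cl₂.
Cl₂ equivalent: 2.984 mg/L × 1,240,000 L = 3700 g.
Product at 59.7% available Cl: 3700 / 0.597 = 6198 g.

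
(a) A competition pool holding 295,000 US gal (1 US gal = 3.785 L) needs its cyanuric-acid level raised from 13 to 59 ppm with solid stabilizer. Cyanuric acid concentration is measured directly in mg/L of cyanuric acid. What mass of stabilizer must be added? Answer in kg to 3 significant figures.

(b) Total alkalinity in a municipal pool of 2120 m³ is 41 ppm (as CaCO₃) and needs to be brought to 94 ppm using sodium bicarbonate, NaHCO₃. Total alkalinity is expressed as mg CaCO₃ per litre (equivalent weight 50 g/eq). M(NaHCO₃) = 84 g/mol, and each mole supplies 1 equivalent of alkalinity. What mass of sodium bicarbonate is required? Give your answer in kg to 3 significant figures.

(a) Volume: 295,000 US gal × 3.785 L/gal = 1,116,575 L.
(a) CYA to add: (59 − 13) = 46 mg/L × 1,116,575 L = 51,360 g cyanuric acid.

(b) Volume: 2120 m³ = 2,120,000 L.
(b) Alkalinity to add: (94 − 41) = 53 mg/L as CaCO₃ × 2,120,000 L = 112,400 g as CaCO₃.
(b) Equivalents: 112,400 g ÷ 50 g/eq = 2247 eq.
(b) NaHCO₃ supplies 1 eq per mole → 2247 mol.
(b) Mass: 2247 mol × 84 g/mol = 188,800 g.

(a) 51.4 kg; (b) 189 kg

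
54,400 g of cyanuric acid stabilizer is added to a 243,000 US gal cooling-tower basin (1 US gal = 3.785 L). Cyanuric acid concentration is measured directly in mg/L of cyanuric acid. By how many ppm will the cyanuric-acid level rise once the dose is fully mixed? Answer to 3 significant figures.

59.1 ppm

Volume: 243,000 US gal × 3.785 L/gal = 919,755 L.
Rise: 54,400 g / 919,755 L × 1000 = 59.15 mg/L.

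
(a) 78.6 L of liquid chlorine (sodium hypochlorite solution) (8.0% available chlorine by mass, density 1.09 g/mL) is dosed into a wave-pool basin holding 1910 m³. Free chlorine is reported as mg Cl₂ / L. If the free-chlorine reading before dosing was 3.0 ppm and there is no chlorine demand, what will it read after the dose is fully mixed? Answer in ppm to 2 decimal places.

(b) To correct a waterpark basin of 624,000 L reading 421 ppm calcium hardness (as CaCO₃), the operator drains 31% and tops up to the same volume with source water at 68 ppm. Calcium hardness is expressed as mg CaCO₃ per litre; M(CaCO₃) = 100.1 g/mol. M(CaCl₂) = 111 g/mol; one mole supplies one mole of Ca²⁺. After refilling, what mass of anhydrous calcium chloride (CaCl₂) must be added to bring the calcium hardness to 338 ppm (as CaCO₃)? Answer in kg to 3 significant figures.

(a) 6.59 ppm; (b) 18.3 kg

(a) Volume: 1910 m³ = 1,910,000 L.
(a) Mass of solution: 78.6 L × 1000 mL/L × 1.09 g/mL = 85,670 g.
(a) Available chlorine delivered: 85,670 g × 0.08 = 6854 g as Cl₂.
(a) Concentration rise: 6854 g / 1,910,000 L = 3.588 mg/L = 3.59 ppm.
(a) Final FC: 3.0 + 3.59 = 6.59 ppm.

(b) After draining 31% and refilling: 421 × 0.69 + 68 × 0.31 = 311.57 ppm.
(b) Deficit to target: 338 − 311.57 = 26.43 mg/L.
(b) As CaCO₃: 26.43 mg/L × 624,000 L = 16,490 g; ÷ 100.1 = 164.8 mol Ca²⁺.
(b) Mass: 164.8 × 111 = 18,290 g.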